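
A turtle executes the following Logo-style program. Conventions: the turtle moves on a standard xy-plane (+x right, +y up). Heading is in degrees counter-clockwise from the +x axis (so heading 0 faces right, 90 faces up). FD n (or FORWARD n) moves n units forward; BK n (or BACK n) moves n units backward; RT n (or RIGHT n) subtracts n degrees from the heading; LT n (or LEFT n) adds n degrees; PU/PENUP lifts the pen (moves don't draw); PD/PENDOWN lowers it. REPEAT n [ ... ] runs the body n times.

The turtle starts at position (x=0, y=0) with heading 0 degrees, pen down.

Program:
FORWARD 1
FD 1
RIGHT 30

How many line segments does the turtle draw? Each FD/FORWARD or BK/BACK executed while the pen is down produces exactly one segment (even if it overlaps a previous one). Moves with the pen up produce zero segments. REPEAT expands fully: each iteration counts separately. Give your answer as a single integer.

Executing turtle program step by step:
Start: pos=(0,0), heading=0, pen down
FD 1: (0,0) -> (1,0) [heading=0, draw]
FD 1: (1,0) -> (2,0) [heading=0, draw]
RT 30: heading 0 -> 330
Final: pos=(2,0), heading=330, 2 segment(s) drawn
Segments drawn: 2

Answer: 2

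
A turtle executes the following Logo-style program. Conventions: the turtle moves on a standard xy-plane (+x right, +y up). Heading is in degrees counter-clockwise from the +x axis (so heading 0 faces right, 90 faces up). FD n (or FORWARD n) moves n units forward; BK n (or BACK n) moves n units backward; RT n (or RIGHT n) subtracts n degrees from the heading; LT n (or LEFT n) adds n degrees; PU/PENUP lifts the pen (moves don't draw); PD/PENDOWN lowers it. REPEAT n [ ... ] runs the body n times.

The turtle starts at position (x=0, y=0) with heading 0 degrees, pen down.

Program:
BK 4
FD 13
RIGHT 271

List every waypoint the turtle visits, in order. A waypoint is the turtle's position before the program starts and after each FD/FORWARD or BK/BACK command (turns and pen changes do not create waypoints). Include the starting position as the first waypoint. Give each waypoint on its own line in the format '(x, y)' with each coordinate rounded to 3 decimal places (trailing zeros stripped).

Executing turtle program step by step:
Start: pos=(0,0), heading=0, pen down
BK 4: (0,0) -> (-4,0) [heading=0, draw]
FD 13: (-4,0) -> (9,0) [heading=0, draw]
RT 271: heading 0 -> 89
Final: pos=(9,0), heading=89, 2 segment(s) drawn
Waypoints (3 total):
(0, 0)
(-4, 0)
(9, 0)

Answer: (0, 0)
(-4, 0)
(9, 0)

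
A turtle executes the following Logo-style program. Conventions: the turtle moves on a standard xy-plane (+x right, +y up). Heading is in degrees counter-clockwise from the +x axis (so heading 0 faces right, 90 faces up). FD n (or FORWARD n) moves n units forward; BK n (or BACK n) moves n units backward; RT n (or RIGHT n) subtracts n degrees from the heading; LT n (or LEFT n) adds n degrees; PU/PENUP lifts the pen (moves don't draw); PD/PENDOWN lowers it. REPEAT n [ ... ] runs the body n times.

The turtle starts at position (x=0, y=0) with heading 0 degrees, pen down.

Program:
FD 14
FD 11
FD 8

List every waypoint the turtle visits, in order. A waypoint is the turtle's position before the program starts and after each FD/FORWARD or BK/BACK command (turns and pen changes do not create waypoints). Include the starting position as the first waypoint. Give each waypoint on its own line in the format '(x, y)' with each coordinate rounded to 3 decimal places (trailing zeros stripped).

Executing turtle program step by step:
Start: pos=(0,0), heading=0, pen down
FD 14: (0,0) -> (14,0) [heading=0, draw]
FD 11: (14,0) -> (25,0) [heading=0, draw]
FD 8: (25,0) -> (33,0) [heading=0, draw]
Final: pos=(33,0), heading=0, 3 segment(s) drawn
Waypoints (4 total):
(0, 0)
(14, 0)
(25, 0)
(33, 0)

Answer: (0, 0)
(14, 0)
(25, 0)
(33, 0)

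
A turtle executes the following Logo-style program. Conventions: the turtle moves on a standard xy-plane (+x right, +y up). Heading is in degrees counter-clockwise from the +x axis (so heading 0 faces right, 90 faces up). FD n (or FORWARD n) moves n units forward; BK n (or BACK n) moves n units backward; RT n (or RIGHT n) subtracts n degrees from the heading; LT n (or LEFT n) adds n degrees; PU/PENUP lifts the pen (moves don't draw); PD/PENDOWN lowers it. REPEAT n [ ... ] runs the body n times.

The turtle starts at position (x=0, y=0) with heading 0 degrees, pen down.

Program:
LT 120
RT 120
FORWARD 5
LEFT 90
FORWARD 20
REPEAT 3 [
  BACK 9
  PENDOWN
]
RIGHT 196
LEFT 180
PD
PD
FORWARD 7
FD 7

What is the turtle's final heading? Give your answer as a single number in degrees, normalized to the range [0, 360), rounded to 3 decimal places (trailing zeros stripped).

Answer: 74

Derivation:
Executing turtle program step by step:
Start: pos=(0,0), heading=0, pen down
LT 120: heading 0 -> 120
RT 120: heading 120 -> 0
FD 5: (0,0) -> (5,0) [heading=0, draw]
LT 90: heading 0 -> 90
FD 20: (5,0) -> (5,20) [heading=90, draw]
REPEAT 3 [
  -- iteration 1/3 --
  BK 9: (5,20) -> (5,11) [heading=90, draw]
  PD: pen down
  -- iteration 2/3 --
  BK 9: (5,11) -> (5,2) [heading=90, draw]
  PD: pen down
  -- iteration 3/3 --
  BK 9: (5,2) -> (5,-7) [heading=90, draw]
  PD: pen down
]
RT 196: heading 90 -> 254
LT 180: heading 254 -> 74
PD: pen down
PD: pen down
FD 7: (5,-7) -> (6.929,-0.271) [heading=74, draw]
FD 7: (6.929,-0.271) -> (8.859,6.458) [heading=74, draw]
Final: pos=(8.859,6.458), heading=74, 7 segment(s) drawn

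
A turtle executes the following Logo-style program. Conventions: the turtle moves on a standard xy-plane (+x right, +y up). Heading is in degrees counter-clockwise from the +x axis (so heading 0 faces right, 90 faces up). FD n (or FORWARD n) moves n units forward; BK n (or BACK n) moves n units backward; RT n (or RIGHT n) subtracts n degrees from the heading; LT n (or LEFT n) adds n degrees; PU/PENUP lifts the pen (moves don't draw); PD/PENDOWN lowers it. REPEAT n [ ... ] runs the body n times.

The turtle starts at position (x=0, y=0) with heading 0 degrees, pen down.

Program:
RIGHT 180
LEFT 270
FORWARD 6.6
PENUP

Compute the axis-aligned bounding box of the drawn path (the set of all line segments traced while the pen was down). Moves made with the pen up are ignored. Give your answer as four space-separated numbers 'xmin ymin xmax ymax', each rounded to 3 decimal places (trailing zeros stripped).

Executing turtle program step by step:
Start: pos=(0,0), heading=0, pen down
RT 180: heading 0 -> 180
LT 270: heading 180 -> 90
FD 6.6: (0,0) -> (0,6.6) [heading=90, draw]
PU: pen up
Final: pos=(0,6.6), heading=90, 1 segment(s) drawn

Segment endpoints: x in {0, 0}, y in {0, 6.6}
xmin=0, ymin=0, xmax=0, ymax=6.6

Answer: 0 0 0 6.6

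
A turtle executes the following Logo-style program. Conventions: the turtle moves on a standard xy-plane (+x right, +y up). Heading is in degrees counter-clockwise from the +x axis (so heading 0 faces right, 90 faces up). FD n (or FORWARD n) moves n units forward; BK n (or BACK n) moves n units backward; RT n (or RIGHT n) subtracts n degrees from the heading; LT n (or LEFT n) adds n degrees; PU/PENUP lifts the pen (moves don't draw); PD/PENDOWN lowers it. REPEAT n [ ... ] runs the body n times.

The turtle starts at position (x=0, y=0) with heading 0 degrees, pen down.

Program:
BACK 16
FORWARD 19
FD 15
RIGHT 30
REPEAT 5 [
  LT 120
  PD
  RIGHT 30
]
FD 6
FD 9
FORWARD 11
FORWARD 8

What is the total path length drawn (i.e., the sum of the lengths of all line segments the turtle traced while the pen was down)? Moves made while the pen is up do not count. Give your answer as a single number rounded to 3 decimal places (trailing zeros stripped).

Answer: 84

Derivation:
Executing turtle program step by step:
Start: pos=(0,0), heading=0, pen down
BK 16: (0,0) -> (-16,0) [heading=0, draw]
FD 19: (-16,0) -> (3,0) [heading=0, draw]
FD 15: (3,0) -> (18,0) [heading=0, draw]
RT 30: heading 0 -> 330
REPEAT 5 [
  -- iteration 1/5 --
  LT 120: heading 330 -> 90
  PD: pen down
  RT 30: heading 90 -> 60
  -- iteration 2/5 --
  LT 120: heading 60 -> 180
  PD: pen down
  RT 30: heading 180 -> 150
  -- iteration 3/5 --
  LT 120: heading 150 -> 270
  PD: pen down
  RT 30: heading 270 -> 240
  -- iteration 4/5 --
  LT 120: heading 240 -> 0
  PD: pen down
  RT 30: heading 0 -> 330
  -- iteration 5/5 --
  LT 120: heading 330 -> 90
  PD: pen down
  RT 30: heading 90 -> 60
]
FD 6: (18,0) -> (21,5.196) [heading=60, draw]
FD 9: (21,5.196) -> (25.5,12.99) [heading=60, draw]
FD 11: (25.5,12.99) -> (31,22.517) [heading=60, draw]
FD 8: (31,22.517) -> (35,29.445) [heading=60, draw]
Final: pos=(35,29.445), heading=60, 7 segment(s) drawn

Segment lengths:
  seg 1: (0,0) -> (-16,0), length = 16
  seg 2: (-16,0) -> (3,0), length = 19
  seg 3: (3,0) -> (18,0), length = 15
  seg 4: (18,0) -> (21,5.196), length = 6
  seg 5: (21,5.196) -> (25.5,12.99), length = 9
  seg 6: (25.5,12.99) -> (31,22.517), length = 11
  seg 7: (31,22.517) -> (35,29.445), length = 8
Total = 84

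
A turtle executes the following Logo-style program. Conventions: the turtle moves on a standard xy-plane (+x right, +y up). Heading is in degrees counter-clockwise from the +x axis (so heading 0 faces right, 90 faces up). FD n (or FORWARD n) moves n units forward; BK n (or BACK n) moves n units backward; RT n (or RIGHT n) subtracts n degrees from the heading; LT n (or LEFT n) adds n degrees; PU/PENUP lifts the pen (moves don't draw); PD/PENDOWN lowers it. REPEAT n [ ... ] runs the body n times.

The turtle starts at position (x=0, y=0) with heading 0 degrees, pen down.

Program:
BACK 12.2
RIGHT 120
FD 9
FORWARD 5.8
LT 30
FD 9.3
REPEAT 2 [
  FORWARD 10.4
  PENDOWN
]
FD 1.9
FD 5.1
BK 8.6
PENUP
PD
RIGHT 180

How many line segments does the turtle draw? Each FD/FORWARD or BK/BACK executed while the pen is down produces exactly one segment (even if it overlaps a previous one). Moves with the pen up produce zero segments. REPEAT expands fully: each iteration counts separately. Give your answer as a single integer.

Executing turtle program step by step:
Start: pos=(0,0), heading=0, pen down
BK 12.2: (0,0) -> (-12.2,0) [heading=0, draw]
RT 120: heading 0 -> 240
FD 9: (-12.2,0) -> (-16.7,-7.794) [heading=240, draw]
FD 5.8: (-16.7,-7.794) -> (-19.6,-12.817) [heading=240, draw]
LT 30: heading 240 -> 270
FD 9.3: (-19.6,-12.817) -> (-19.6,-22.117) [heading=270, draw]
REPEAT 2 [
  -- iteration 1/2 --
  FD 10.4: (-19.6,-22.117) -> (-19.6,-32.517) [heading=270, draw]
  PD: pen down
  -- iteration 2/2 --
  FD 10.4: (-19.6,-32.517) -> (-19.6,-42.917) [heading=270, draw]
  PD: pen down
]
FD 1.9: (-19.6,-42.917) -> (-19.6,-44.817) [heading=270, draw]
FD 5.1: (-19.6,-44.817) -> (-19.6,-49.917) [heading=270, draw]
BK 8.6: (-19.6,-49.917) -> (-19.6,-41.317) [heading=270, draw]
PU: pen up
PD: pen down
RT 180: heading 270 -> 90
Final: pos=(-19.6,-41.317), heading=90, 9 segment(s) drawn
Segments drawn: 9

Answer: 9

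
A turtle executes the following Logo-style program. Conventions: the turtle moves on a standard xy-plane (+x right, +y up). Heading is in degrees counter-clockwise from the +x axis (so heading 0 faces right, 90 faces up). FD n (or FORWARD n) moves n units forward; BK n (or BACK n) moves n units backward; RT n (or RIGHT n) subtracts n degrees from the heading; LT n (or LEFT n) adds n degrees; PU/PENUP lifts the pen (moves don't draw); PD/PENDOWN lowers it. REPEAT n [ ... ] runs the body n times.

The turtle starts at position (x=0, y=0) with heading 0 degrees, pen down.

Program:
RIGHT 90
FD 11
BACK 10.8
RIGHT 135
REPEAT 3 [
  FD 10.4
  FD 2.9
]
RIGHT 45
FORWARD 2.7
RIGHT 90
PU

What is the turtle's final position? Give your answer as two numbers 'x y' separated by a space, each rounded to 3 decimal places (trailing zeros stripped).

Executing turtle program step by step:
Start: pos=(0,0), heading=0, pen down
RT 90: heading 0 -> 270
FD 11: (0,0) -> (0,-11) [heading=270, draw]
BK 10.8: (0,-11) -> (0,-0.2) [heading=270, draw]
RT 135: heading 270 -> 135
REPEAT 3 [
  -- iteration 1/3 --
  FD 10.4: (0,-0.2) -> (-7.354,7.154) [heading=135, draw]
  FD 2.9: (-7.354,7.154) -> (-9.405,9.205) [heading=135, draw]
  -- iteration 2/3 --
  FD 10.4: (-9.405,9.205) -> (-16.758,16.558) [heading=135, draw]
  FD 2.9: (-16.758,16.558) -> (-18.809,18.609) [heading=135, draw]
  -- iteration 3/3 --
  FD 10.4: (-18.809,18.609) -> (-26.163,25.963) [heading=135, draw]
  FD 2.9: (-26.163,25.963) -> (-28.214,28.014) [heading=135, draw]
]
RT 45: heading 135 -> 90
FD 2.7: (-28.214,28.014) -> (-28.214,30.714) [heading=90, draw]
RT 90: heading 90 -> 0
PU: pen up
Final: pos=(-28.214,30.714), heading=0, 9 segment(s) drawn

Answer: -28.214 30.714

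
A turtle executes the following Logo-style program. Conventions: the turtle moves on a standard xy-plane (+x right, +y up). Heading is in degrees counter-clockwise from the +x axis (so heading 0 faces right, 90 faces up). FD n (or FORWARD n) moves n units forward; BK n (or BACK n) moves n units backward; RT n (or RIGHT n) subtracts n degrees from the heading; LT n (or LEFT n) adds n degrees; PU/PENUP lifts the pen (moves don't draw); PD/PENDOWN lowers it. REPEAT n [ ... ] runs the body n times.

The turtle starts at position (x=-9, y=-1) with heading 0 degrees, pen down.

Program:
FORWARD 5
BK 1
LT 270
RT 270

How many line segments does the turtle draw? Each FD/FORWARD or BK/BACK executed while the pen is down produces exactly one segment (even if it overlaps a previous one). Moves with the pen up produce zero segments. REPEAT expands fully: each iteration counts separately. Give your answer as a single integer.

Answer: 2

Derivation:
Executing turtle program step by step:
Start: pos=(-9,-1), heading=0, pen down
FD 5: (-9,-1) -> (-4,-1) [heading=0, draw]
BK 1: (-4,-1) -> (-5,-1) [heading=0, draw]
LT 270: heading 0 -> 270
RT 270: heading 270 -> 0
Final: pos=(-5,-1), heading=0, 2 segment(s) drawn
Segments drawn: 2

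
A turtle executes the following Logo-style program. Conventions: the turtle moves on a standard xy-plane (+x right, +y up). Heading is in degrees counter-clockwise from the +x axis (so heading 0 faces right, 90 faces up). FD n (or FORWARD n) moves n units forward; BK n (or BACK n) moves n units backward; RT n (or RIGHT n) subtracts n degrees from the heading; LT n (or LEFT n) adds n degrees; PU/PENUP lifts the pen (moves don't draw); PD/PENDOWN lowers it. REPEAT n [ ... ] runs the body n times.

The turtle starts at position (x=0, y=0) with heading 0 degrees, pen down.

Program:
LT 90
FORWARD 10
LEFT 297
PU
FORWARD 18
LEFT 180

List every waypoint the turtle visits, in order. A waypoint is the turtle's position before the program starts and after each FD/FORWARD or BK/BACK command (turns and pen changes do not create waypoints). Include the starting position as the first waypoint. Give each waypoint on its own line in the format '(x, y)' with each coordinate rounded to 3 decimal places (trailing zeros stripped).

Answer: (0, 0)
(0, 10)
(16.038, 18.172)

Derivation:
Executing turtle program step by step:
Start: pos=(0,0), heading=0, pen down
LT 90: heading 0 -> 90
FD 10: (0,0) -> (0,10) [heading=90, draw]
LT 297: heading 90 -> 27
PU: pen up
FD 18: (0,10) -> (16.038,18.172) [heading=27, move]
LT 180: heading 27 -> 207
Final: pos=(16.038,18.172), heading=207, 1 segment(s) drawn
Waypoints (3 total):
(0, 0)
(0, 10)
(16.038, 18.172)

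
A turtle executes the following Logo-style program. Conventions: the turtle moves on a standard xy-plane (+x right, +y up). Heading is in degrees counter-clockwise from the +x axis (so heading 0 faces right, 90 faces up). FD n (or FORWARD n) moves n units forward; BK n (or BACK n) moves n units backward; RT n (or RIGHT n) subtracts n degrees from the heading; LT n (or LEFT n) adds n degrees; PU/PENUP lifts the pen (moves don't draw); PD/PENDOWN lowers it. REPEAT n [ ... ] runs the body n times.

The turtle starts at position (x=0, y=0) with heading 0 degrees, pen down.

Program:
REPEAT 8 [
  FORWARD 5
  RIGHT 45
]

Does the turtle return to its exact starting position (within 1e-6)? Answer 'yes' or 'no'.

Executing turtle program step by step:
Start: pos=(0,0), heading=0, pen down
REPEAT 8 [
  -- iteration 1/8 --
  FD 5: (0,0) -> (5,0) [heading=0, draw]
  RT 45: heading 0 -> 315
  -- iteration 2/8 --
  FD 5: (5,0) -> (8.536,-3.536) [heading=315, draw]
  RT 45: heading 315 -> 270
  -- iteration 3/8 --
  FD 5: (8.536,-3.536) -> (8.536,-8.536) [heading=270, draw]
  RT 45: heading 270 -> 225
  -- iteration 4/8 --
  FD 5: (8.536,-8.536) -> (5,-12.071) [heading=225, draw]
  RT 45: heading 225 -> 180
  -- iteration 5/8 --
  FD 5: (5,-12.071) -> (0,-12.071) [heading=180, draw]
  RT 45: heading 180 -> 135
  -- iteration 6/8 --
  FD 5: (0,-12.071) -> (-3.536,-8.536) [heading=135, draw]
  RT 45: heading 135 -> 90
  -- iteration 7/8 --
  FD 5: (-3.536,-8.536) -> (-3.536,-3.536) [heading=90, draw]
  RT 45: heading 90 -> 45
  -- iteration 8/8 --
  FD 5: (-3.536,-3.536) -> (0,0) [heading=45, draw]
  RT 45: heading 45 -> 0
]
Final: pos=(0,0), heading=0, 8 segment(s) drawn

Start position: (0, 0)
Final position: (0, 0)
Distance = 0; < 1e-6 -> CLOSED

Answer: yes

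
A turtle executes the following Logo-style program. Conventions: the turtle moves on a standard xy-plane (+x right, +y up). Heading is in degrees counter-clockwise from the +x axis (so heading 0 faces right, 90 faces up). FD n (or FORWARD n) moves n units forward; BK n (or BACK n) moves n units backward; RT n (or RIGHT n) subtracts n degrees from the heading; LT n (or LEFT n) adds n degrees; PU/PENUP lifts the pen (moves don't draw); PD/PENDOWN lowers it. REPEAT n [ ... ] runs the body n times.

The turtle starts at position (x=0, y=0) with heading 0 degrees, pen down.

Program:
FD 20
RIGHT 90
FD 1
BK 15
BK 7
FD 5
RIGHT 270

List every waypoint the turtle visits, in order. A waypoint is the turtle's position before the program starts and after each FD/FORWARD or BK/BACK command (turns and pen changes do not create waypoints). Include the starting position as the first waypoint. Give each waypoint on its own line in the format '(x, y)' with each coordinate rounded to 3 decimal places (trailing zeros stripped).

Answer: (0, 0)
(20, 0)
(20, -1)
(20, 14)
(20, 21)
(20, 16)

Derivation:
Executing turtle program step by step:
Start: pos=(0,0), heading=0, pen down
FD 20: (0,0) -> (20,0) [heading=0, draw]
RT 90: heading 0 -> 270
FD 1: (20,0) -> (20,-1) [heading=270, draw]
BK 15: (20,-1) -> (20,14) [heading=270, draw]
BK 7: (20,14) -> (20,21) [heading=270, draw]
FD 5: (20,21) -> (20,16) [heading=270, draw]
RT 270: heading 270 -> 0
Final: pos=(20,16), heading=0, 5 segment(s) drawn
Waypoints (6 total):
(0, 0)
(20, 0)
(20, -1)
(20, 14)
(20, 21)
(20, 16)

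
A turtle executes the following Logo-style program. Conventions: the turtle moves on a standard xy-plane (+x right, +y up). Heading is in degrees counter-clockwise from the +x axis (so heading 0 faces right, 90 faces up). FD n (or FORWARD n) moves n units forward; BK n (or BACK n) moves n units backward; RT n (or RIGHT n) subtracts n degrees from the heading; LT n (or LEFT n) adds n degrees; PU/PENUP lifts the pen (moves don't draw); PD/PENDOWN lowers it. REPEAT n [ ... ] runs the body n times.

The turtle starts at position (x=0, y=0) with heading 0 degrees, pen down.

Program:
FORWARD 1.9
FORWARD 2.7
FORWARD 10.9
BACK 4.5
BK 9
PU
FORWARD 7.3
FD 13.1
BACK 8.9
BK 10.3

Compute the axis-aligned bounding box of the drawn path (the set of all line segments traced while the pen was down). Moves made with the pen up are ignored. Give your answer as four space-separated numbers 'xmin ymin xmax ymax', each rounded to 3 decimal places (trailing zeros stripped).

Executing turtle program step by step:
Start: pos=(0,0), heading=0, pen down
FD 1.9: (0,0) -> (1.9,0) [heading=0, draw]
FD 2.7: (1.9,0) -> (4.6,0) [heading=0, draw]
FD 10.9: (4.6,0) -> (15.5,0) [heading=0, draw]
BK 4.5: (15.5,0) -> (11,0) [heading=0, draw]
BK 9: (11,0) -> (2,0) [heading=0, draw]
PU: pen up
FD 7.3: (2,0) -> (9.3,0) [heading=0, move]
FD 13.1: (9.3,0) -> (22.4,0) [heading=0, move]
BK 8.9: (22.4,0) -> (13.5,0) [heading=0, move]
BK 10.3: (13.5,0) -> (3.2,0) [heading=0, move]
Final: pos=(3.2,0), heading=0, 5 segment(s) drawn

Segment endpoints: x in {0, 1.9, 2, 4.6, 11, 15.5}, y in {0}
xmin=0, ymin=0, xmax=15.5, ymax=0

Answer: 0 0 15.5 0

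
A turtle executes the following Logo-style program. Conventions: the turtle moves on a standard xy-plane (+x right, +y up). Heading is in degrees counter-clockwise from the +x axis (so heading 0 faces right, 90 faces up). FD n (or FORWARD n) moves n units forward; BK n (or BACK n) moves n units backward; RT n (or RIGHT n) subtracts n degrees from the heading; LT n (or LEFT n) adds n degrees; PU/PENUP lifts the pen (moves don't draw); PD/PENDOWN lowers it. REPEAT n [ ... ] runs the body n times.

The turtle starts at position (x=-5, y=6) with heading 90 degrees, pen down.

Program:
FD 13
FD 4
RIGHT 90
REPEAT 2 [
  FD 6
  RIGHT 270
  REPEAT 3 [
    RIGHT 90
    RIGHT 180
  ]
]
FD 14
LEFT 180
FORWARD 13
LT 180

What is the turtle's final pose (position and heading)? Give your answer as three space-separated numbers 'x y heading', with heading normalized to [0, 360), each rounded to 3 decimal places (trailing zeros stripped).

Answer: 8 23 0

Derivation:
Executing turtle program step by step:
Start: pos=(-5,6), heading=90, pen down
FD 13: (-5,6) -> (-5,19) [heading=90, draw]
FD 4: (-5,19) -> (-5,23) [heading=90, draw]
RT 90: heading 90 -> 0
REPEAT 2 [
  -- iteration 1/2 --
  FD 6: (-5,23) -> (1,23) [heading=0, draw]
  RT 270: heading 0 -> 90
  REPEAT 3 [
    -- iteration 1/3 --
    RT 90: heading 90 -> 0
    RT 180: heading 0 -> 180
    -- iteration 2/3 --
    RT 90: heading 180 -> 90
    RT 180: heading 90 -> 270
    -- iteration 3/3 --
    RT 90: heading 270 -> 180
    RT 180: heading 180 -> 0
  ]
  -- iteration 2/2 --
  FD 6: (1,23) -> (7,23) [heading=0, draw]
  RT 270: heading 0 -> 90
  REPEAT 3 [
    -- iteration 1/3 --
    RT 90: heading 90 -> 0
    RT 180: heading 0 -> 180
    -- iteration 2/3 --
    RT 90: heading 180 -> 90
    RT 180: heading 90 -> 270
    -- iteration 3/3 --
    RT 90: heading 270 -> 180
    RT 180: heading 180 -> 0
  ]
]
FD 14: (7,23) -> (21,23) [heading=0, draw]
LT 180: heading 0 -> 180
FD 13: (21,23) -> (8,23) [heading=180, draw]
LT 180: heading 180 -> 0
Final: pos=(8,23), heading=0, 6 segment(s) drawn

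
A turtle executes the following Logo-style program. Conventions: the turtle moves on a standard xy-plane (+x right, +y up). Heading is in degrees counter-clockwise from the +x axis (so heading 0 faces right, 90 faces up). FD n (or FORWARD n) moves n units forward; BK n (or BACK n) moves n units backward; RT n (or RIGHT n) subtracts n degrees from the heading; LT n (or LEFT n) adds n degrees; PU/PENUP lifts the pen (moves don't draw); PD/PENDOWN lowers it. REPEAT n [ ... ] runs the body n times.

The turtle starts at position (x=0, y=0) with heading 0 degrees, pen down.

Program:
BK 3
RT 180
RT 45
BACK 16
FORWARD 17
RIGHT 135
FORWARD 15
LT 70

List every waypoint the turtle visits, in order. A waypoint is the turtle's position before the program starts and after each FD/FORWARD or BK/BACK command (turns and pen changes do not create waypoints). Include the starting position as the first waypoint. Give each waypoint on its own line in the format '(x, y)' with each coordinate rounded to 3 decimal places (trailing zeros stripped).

Answer: (0, 0)
(-3, 0)
(8.314, -11.314)
(-3.707, 0.707)
(11.293, 0.707)

Derivation:
Executing turtle program step by step:
Start: pos=(0,0), heading=0, pen down
BK 3: (0,0) -> (-3,0) [heading=0, draw]
RT 180: heading 0 -> 180
RT 45: heading 180 -> 135
BK 16: (-3,0) -> (8.314,-11.314) [heading=135, draw]
FD 17: (8.314,-11.314) -> (-3.707,0.707) [heading=135, draw]
RT 135: heading 135 -> 0
FD 15: (-3.707,0.707) -> (11.293,0.707) [heading=0, draw]
LT 70: heading 0 -> 70
Final: pos=(11.293,0.707), heading=70, 4 segment(s) drawn
Waypoints (5 total):
(0, 0)
(-3, 0)
(8.314, -11.314)
(-3.707, 0.707)
(11.293, 0.707)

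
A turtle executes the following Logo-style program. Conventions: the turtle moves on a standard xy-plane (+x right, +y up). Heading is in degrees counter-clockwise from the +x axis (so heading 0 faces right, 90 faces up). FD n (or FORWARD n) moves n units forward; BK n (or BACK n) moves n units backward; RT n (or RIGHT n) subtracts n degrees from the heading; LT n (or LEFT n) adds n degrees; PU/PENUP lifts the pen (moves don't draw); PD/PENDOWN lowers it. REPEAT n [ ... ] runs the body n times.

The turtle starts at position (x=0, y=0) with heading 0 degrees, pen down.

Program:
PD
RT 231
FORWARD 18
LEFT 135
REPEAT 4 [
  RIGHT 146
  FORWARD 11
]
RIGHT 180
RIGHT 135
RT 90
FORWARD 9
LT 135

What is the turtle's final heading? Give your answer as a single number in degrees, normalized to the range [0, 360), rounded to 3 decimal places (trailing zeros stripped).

Answer: 130

Derivation:
Executing turtle program step by step:
Start: pos=(0,0), heading=0, pen down
PD: pen down
RT 231: heading 0 -> 129
FD 18: (0,0) -> (-11.328,13.989) [heading=129, draw]
LT 135: heading 129 -> 264
REPEAT 4 [
  -- iteration 1/4 --
  RT 146: heading 264 -> 118
  FD 11: (-11.328,13.989) -> (-16.492,23.701) [heading=118, draw]
  -- iteration 2/4 --
  RT 146: heading 118 -> 332
  FD 11: (-16.492,23.701) -> (-6.78,18.537) [heading=332, draw]
  -- iteration 3/4 --
  RT 146: heading 332 -> 186
  FD 11: (-6.78,18.537) -> (-17.719,17.387) [heading=186, draw]
  -- iteration 4/4 --
  RT 146: heading 186 -> 40
  FD 11: (-17.719,17.387) -> (-9.293,24.458) [heading=40, draw]
]
RT 180: heading 40 -> 220
RT 135: heading 220 -> 85
RT 90: heading 85 -> 355
FD 9: (-9.293,24.458) -> (-0.327,23.673) [heading=355, draw]
LT 135: heading 355 -> 130
Final: pos=(-0.327,23.673), heading=130, 6 segment(s) drawn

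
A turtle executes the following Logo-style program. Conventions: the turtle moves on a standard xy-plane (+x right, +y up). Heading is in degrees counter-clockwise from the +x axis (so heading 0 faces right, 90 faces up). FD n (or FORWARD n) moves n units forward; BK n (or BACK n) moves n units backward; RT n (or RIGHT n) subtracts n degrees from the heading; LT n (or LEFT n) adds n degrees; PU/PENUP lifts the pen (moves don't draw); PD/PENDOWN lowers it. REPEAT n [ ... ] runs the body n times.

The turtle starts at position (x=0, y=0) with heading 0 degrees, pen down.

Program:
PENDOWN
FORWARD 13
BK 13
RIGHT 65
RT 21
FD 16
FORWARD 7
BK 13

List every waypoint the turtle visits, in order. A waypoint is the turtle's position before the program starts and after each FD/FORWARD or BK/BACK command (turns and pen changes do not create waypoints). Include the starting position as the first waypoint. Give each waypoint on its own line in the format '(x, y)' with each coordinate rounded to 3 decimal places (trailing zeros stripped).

Executing turtle program step by step:
Start: pos=(0,0), heading=0, pen down
PD: pen down
FD 13: (0,0) -> (13,0) [heading=0, draw]
BK 13: (13,0) -> (0,0) [heading=0, draw]
RT 65: heading 0 -> 295
RT 21: heading 295 -> 274
FD 16: (0,0) -> (1.116,-15.961) [heading=274, draw]
FD 7: (1.116,-15.961) -> (1.604,-22.944) [heading=274, draw]
BK 13: (1.604,-22.944) -> (0.698,-9.976) [heading=274, draw]
Final: pos=(0.698,-9.976), heading=274, 5 segment(s) drawn
Waypoints (6 total):
(0, 0)
(13, 0)
(0, 0)
(1.116, -15.961)
(1.604, -22.944)
(0.698, -9.976)

Answer: (0, 0)
(13, 0)
(0, 0)
(1.116, -15.961)
(1.604, -22.944)
(0.698, -9.976)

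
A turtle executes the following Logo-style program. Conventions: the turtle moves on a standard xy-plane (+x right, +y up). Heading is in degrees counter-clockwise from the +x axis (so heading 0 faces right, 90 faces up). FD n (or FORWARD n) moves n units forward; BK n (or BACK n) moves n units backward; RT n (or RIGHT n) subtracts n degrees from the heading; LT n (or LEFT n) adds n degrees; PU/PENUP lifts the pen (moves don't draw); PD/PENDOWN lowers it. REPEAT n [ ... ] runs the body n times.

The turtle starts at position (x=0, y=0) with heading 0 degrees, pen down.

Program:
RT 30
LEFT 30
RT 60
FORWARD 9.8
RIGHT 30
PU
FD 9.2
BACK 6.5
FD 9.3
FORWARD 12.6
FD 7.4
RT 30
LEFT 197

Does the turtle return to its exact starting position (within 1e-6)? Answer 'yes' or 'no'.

Answer: no

Derivation:
Executing turtle program step by step:
Start: pos=(0,0), heading=0, pen down
RT 30: heading 0 -> 330
LT 30: heading 330 -> 0
RT 60: heading 0 -> 300
FD 9.8: (0,0) -> (4.9,-8.487) [heading=300, draw]
RT 30: heading 300 -> 270
PU: pen up
FD 9.2: (4.9,-8.487) -> (4.9,-17.687) [heading=270, move]
BK 6.5: (4.9,-17.687) -> (4.9,-11.187) [heading=270, move]
FD 9.3: (4.9,-11.187) -> (4.9,-20.487) [heading=270, move]
FD 12.6: (4.9,-20.487) -> (4.9,-33.087) [heading=270, move]
FD 7.4: (4.9,-33.087) -> (4.9,-40.487) [heading=270, move]
RT 30: heading 270 -> 240
LT 197: heading 240 -> 77
Final: pos=(4.9,-40.487), heading=77, 1 segment(s) drawn

Start position: (0, 0)
Final position: (4.9, -40.487)
Distance = 40.782; >= 1e-6 -> NOT closed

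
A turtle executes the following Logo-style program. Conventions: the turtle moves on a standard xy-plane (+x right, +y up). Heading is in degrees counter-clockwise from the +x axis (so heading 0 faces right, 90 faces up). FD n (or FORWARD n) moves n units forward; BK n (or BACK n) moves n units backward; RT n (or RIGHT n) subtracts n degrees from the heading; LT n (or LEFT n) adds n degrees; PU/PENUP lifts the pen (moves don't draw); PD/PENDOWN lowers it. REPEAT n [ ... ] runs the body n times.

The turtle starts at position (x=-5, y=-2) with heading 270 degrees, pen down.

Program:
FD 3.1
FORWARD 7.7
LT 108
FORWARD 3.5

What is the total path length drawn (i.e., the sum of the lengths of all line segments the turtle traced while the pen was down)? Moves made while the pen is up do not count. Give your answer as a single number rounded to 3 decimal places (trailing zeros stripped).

Executing turtle program step by step:
Start: pos=(-5,-2), heading=270, pen down
FD 3.1: (-5,-2) -> (-5,-5.1) [heading=270, draw]
FD 7.7: (-5,-5.1) -> (-5,-12.8) [heading=270, draw]
LT 108: heading 270 -> 18
FD 3.5: (-5,-12.8) -> (-1.671,-11.718) [heading=18, draw]
Final: pos=(-1.671,-11.718), heading=18, 3 segment(s) drawn

Segment lengths:
  seg 1: (-5,-2) -> (-5,-5.1), length = 3.1
  seg 2: (-5,-5.1) -> (-5,-12.8), length = 7.7
  seg 3: (-5,-12.8) -> (-1.671,-11.718), length = 3.5
Total = 14.3

Answer: 14.3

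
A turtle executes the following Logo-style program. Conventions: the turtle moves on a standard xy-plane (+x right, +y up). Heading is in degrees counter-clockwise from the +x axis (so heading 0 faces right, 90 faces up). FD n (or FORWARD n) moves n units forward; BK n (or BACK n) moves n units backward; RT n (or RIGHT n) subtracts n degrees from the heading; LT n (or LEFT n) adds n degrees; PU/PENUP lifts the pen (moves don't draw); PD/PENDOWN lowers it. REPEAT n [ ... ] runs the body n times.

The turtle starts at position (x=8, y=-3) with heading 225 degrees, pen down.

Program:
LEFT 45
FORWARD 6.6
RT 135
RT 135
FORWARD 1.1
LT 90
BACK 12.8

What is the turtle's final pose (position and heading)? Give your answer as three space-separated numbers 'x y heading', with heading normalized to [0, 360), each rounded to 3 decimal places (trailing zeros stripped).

Executing turtle program step by step:
Start: pos=(8,-3), heading=225, pen down
LT 45: heading 225 -> 270
FD 6.6: (8,-3) -> (8,-9.6) [heading=270, draw]
RT 135: heading 270 -> 135
RT 135: heading 135 -> 0
FD 1.1: (8,-9.6) -> (9.1,-9.6) [heading=0, draw]
LT 90: heading 0 -> 90
BK 12.8: (9.1,-9.6) -> (9.1,-22.4) [heading=90, draw]
Final: pos=(9.1,-22.4), heading=90, 3 segment(s) drawn

Answer: 9.1 -22.4 90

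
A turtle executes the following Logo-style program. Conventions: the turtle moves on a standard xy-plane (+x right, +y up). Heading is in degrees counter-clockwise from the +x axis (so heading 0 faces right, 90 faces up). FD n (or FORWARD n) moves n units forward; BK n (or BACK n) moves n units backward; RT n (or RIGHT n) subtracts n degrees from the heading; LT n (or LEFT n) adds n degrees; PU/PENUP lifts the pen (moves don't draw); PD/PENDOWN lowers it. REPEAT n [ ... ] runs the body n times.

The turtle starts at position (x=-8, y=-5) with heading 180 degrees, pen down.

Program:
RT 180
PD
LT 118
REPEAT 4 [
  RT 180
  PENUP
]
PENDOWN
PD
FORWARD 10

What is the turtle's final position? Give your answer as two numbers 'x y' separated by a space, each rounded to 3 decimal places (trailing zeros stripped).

Executing turtle program step by step:
Start: pos=(-8,-5), heading=180, pen down
RT 180: heading 180 -> 0
PD: pen down
LT 118: heading 0 -> 118
REPEAT 4 [
  -- iteration 1/4 --
  RT 180: heading 118 -> 298
  PU: pen up
  -- iteration 2/4 --
  RT 180: heading 298 -> 118
  PU: pen up
  -- iteration 3/4 --
  RT 180: heading 118 -> 298
  PU: pen up
  -- iteration 4/4 --
  RT 180: heading 298 -> 118
  PU: pen up
]
PD: pen down
PD: pen down
FD 10: (-8,-5) -> (-12.695,3.829) [heading=118, draw]
Final: pos=(-12.695,3.829), heading=118, 1 segment(s) drawn

Answer: -12.695 3.829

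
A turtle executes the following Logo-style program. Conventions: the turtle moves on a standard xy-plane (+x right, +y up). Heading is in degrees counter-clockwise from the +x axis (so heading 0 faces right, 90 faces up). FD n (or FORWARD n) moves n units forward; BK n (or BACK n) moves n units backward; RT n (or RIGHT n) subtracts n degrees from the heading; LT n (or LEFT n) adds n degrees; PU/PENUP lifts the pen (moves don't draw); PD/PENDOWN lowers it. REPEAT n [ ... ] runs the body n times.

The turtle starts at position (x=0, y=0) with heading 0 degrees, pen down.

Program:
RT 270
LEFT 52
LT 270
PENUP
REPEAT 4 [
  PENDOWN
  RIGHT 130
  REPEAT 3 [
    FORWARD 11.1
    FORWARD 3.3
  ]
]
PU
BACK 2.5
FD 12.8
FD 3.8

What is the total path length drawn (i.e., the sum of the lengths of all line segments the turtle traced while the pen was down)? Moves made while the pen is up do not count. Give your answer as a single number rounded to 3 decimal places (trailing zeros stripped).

Executing turtle program step by step:
Start: pos=(0,0), heading=0, pen down
RT 270: heading 0 -> 90
LT 52: heading 90 -> 142
LT 270: heading 142 -> 52
PU: pen up
REPEAT 4 [
  -- iteration 1/4 --
  PD: pen down
  RT 130: heading 52 -> 282
  REPEAT 3 [
    -- iteration 1/3 --
    FD 11.1: (0,0) -> (2.308,-10.857) [heading=282, draw]
    FD 3.3: (2.308,-10.857) -> (2.994,-14.085) [heading=282, draw]
    -- iteration 2/3 --
    FD 11.1: (2.994,-14.085) -> (5.302,-24.943) [heading=282, draw]
    FD 3.3: (5.302,-24.943) -> (5.988,-28.171) [heading=282, draw]
    -- iteration 3/3 --
    FD 11.1: (5.988,-28.171) -> (8.296,-39.028) [heading=282, draw]
    FD 3.3: (8.296,-39.028) -> (8.982,-42.256) [heading=282, draw]
  ]
  -- iteration 2/4 --
  PD: pen down
  RT 130: heading 282 -> 152
  REPEAT 3 [
    -- iteration 1/3 --
    FD 11.1: (8.982,-42.256) -> (-0.819,-37.045) [heading=152, draw]
    FD 3.3: (-0.819,-37.045) -> (-3.733,-35.496) [heading=152, draw]
    -- iteration 2/3 --
    FD 11.1: (-3.733,-35.496) -> (-13.533,-30.284) [heading=152, draw]
    FD 3.3: (-13.533,-30.284) -> (-16.447,-28.735) [heading=152, draw]
    -- iteration 3/3 --
    FD 11.1: (-16.447,-28.735) -> (-26.248,-23.524) [heading=152, draw]
    FD 3.3: (-26.248,-23.524) -> (-29.162,-21.975) [heading=152, draw]
  ]
  -- iteration 3/4 --
  PD: pen down
  RT 130: heading 152 -> 22
  REPEAT 3 [
    -- iteration 1/3 --
    FD 11.1: (-29.162,-21.975) -> (-18.87,-17.817) [heading=22, draw]
    FD 3.3: (-18.87,-17.817) -> (-15.81,-16.58) [heading=22, draw]
    -- iteration 2/3 --
    FD 11.1: (-15.81,-16.58) -> (-5.518,-12.422) [heading=22, draw]
    FD 3.3: (-5.518,-12.422) -> (-2.459,-11.186) [heading=22, draw]
    -- iteration 3/3 --
    FD 11.1: (-2.459,-11.186) -> (7.833,-7.028) [heading=22, draw]
    FD 3.3: (7.833,-7.028) -> (10.893,-5.792) [heading=22, draw]
  ]
  -- iteration 4/4 --
  PD: pen down
  RT 130: heading 22 -> 252
  REPEAT 3 [
    -- iteration 1/3 --
    FD 11.1: (10.893,-5.792) -> (7.463,-16.349) [heading=252, draw]
    FD 3.3: (7.463,-16.349) -> (6.443,-19.487) [heading=252, draw]
    -- iteration 2/3 --
    FD 11.1: (6.443,-19.487) -> (3.013,-30.044) [heading=252, draw]
    FD 3.3: (3.013,-30.044) -> (1.993,-33.182) [heading=252, draw]
    -- iteration 3/3 --
    FD 11.1: (1.993,-33.182) -> (-1.437,-43.739) [heading=252, draw]
    FD 3.3: (-1.437,-43.739) -> (-2.457,-46.877) [heading=252, draw]
  ]
]
PU: pen up
BK 2.5: (-2.457,-46.877) -> (-1.684,-44.5) [heading=252, move]
FD 12.8: (-1.684,-44.5) -> (-5.64,-56.673) [heading=252, move]
FD 3.8: (-5.64,-56.673) -> (-6.814,-60.287) [heading=252, move]
Final: pos=(-6.814,-60.287), heading=252, 24 segment(s) drawn

Segment lengths:
  seg 1: (0,0) -> (2.308,-10.857), length = 11.1
  seg 2: (2.308,-10.857) -> (2.994,-14.085), length = 3.3
  seg 3: (2.994,-14.085) -> (5.302,-24.943), length = 11.1
  seg 4: (5.302,-24.943) -> (5.988,-28.171), length = 3.3
  seg 5: (5.988,-28.171) -> (8.296,-39.028), length = 11.1
  seg 6: (8.296,-39.028) -> (8.982,-42.256), length = 3.3
  seg 7: (8.982,-42.256) -> (-0.819,-37.045), length = 11.1
  seg 8: (-0.819,-37.045) -> (-3.733,-35.496), length = 3.3
  seg 9: (-3.733,-35.496) -> (-13.533,-30.284), length = 11.1
  seg 10: (-13.533,-30.284) -> (-16.447,-28.735), length = 3.3
  seg 11: (-16.447,-28.735) -> (-26.248,-23.524), length = 11.1
  seg 12: (-26.248,-23.524) -> (-29.162,-21.975), length = 3.3
  seg 13: (-29.162,-21.975) -> (-18.87,-17.817), length = 11.1
  seg 14: (-18.87,-17.817) -> (-15.81,-16.58), length = 3.3
  seg 15: (-15.81,-16.58) -> (-5.518,-12.422), length = 11.1
  seg 16: (-5.518,-12.422) -> (-2.459,-11.186), length = 3.3
  seg 17: (-2.459,-11.186) -> (7.833,-7.028), length = 11.1
  seg 18: (7.833,-7.028) -> (10.893,-5.792), length = 3.3
  seg 19: (10.893,-5.792) -> (7.463,-16.349), length = 11.1
  seg 20: (7.463,-16.349) -> (6.443,-19.487), length = 3.3
  seg 21: (6.443,-19.487) -> (3.013,-30.044), length = 11.1
  seg 22: (3.013,-30.044) -> (1.993,-33.182), length = 3.3
  seg 23: (1.993,-33.182) -> (-1.437,-43.739), length = 11.1
  seg 24: (-1.437,-43.739) -> (-2.457,-46.877), length = 3.3
Total = 172.8

Answer: 172.8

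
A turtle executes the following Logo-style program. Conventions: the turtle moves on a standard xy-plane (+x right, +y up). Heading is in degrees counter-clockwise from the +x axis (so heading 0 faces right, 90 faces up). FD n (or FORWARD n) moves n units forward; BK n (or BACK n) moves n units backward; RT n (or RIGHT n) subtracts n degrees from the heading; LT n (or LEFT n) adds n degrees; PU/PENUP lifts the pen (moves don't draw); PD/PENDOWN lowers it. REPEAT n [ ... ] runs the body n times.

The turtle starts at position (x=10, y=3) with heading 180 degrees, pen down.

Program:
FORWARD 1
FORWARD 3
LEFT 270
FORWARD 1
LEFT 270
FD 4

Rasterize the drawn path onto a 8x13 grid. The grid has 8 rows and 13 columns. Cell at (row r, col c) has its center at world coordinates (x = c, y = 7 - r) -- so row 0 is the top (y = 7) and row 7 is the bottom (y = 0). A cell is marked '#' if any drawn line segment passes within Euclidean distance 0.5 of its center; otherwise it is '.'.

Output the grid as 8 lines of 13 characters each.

Answer: .............
.............
.............
......#####..
......#####..
.............
.............
.............

Derivation:
Segment 0: (10,3) -> (9,3)
Segment 1: (9,3) -> (6,3)
Segment 2: (6,3) -> (6,4)
Segment 3: (6,4) -> (10,4)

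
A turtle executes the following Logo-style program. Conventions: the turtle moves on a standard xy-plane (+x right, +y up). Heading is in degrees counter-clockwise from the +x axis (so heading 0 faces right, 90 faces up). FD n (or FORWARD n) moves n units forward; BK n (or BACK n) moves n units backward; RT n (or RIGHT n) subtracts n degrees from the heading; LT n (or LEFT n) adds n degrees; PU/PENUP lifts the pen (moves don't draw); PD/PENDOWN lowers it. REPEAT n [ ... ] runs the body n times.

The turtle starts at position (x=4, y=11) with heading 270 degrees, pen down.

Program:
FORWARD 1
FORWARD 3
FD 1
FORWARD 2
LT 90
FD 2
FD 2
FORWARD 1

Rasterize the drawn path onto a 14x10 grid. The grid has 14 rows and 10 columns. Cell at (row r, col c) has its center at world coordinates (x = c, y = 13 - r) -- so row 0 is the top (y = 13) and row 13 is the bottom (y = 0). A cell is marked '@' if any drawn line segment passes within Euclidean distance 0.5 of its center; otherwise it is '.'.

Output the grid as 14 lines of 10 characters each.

Answer: ..........
..........
....@.....
....@.....
....@.....
....@.....
....@.....
....@.....
....@.....
....@@@@@@
..........
..........
..........
..........

Derivation:
Segment 0: (4,11) -> (4,10)
Segment 1: (4,10) -> (4,7)
Segment 2: (4,7) -> (4,6)
Segment 3: (4,6) -> (4,4)
Segment 4: (4,4) -> (6,4)
Segment 5: (6,4) -> (8,4)
Segment 6: (8,4) -> (9,4)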